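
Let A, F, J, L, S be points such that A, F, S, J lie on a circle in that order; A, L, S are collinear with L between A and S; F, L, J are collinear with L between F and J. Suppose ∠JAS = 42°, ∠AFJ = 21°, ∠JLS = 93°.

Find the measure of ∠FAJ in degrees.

1. ∠JFS = 42°  [same arc SJ]
2. ∠ASJ = 21°  [same arc AJ]
3. ∠FJS = 66°  [△SLJ]
4. ∠FSJ = 72°  [△FSJ]
5. ∠FAJ = 108°  [cyclic AFSJ, opposite ∠A+∠S]

∠FAJ = 108°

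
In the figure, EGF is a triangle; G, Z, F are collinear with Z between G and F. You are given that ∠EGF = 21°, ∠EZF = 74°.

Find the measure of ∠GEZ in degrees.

1. ∠EGZ = 21°  [Z on ray GF]
2. ∠EZG = 106°  [linear pair at Z on GF]
3. ∠GEZ = 53°  [△EGZ]

∠GEZ = 53°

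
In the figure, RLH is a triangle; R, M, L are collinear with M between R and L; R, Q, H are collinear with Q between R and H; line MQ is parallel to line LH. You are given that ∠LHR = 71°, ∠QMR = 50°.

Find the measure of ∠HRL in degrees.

∠HRL = 59°

1. ∠MQR = 71°  [MQ∥LH, corresponding at Q]
2. ∠MRQ = 59°  [△RMQ]
3. ∠HRL = 59°  [M on RL, Q on RH]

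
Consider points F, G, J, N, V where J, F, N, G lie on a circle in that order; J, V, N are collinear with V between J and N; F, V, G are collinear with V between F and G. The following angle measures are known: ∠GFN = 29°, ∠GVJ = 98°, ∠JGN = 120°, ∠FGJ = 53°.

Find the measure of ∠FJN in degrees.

1. ∠JFN = 60°  [cyclic JFNG, opposite ∠F+∠G]
2. ∠FNJ = 53°  [same arc JF]
3. ∠FJN = 67°  [△JFN]

∠FJN = 67°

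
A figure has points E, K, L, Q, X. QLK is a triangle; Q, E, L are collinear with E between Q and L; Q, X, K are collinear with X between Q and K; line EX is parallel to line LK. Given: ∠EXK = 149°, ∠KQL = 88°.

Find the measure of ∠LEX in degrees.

1. ∠EXQ = 31°  [linear pair at X on QK]
2. ∠EQX = 88°  [E on QL, X on QK]
3. ∠QEX = 61°  [△QEX]
4. ∠LEX = 119°  [linear pair at E on QL]

∠LEX = 119°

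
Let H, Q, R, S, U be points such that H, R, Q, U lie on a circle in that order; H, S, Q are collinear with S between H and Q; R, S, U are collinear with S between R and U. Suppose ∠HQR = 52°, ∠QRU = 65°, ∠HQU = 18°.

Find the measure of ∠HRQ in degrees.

1. ∠QHU = 65°  [same arc QU]
2. ∠HUQ = 97°  [△HQU]
3. ∠HRQ = 83°  [cyclic HRQU, opposite ∠R+∠U]

∠HRQ = 83°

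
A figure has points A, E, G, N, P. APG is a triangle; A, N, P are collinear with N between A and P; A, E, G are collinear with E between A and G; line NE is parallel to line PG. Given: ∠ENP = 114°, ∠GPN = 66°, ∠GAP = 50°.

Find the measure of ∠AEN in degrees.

∠AEN = 64°

1. ∠ANE = 66°  [linear pair at N on AP]
2. ∠EAN = 50°  [N on AP, E on AG]
3. ∠AEN = 64°  [△ANE]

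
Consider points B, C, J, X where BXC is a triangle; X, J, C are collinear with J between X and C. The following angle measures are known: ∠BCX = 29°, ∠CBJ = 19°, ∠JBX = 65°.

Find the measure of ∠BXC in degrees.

1. ∠BCJ = 29°  [J on ray CX]
2. ∠BJC = 132°  [△BJC]
3. ∠BJX = 48°  [linear pair at J on XC]
4. ∠BXJ = 67°  [△BXJ]
5. ∠BXC = 67°  [J on ray XC]

∠BXC = 67°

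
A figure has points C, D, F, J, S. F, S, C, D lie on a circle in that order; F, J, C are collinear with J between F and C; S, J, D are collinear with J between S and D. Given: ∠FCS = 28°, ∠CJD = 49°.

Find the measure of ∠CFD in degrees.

∠CFD = 21°

1. ∠FDS = 28°  [same arc FS]
2. ∠DJF = 131°  [linear pair at J on FC]
3. ∠CFD = 21°  [△FJD]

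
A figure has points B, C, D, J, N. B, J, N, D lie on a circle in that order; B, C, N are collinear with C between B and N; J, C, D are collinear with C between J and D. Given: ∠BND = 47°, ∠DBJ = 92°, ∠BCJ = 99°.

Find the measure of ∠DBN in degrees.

1. ∠BJD = 47°  [same arc BD]
2. ∠BDJ = 41°  [△BJD]
3. ∠DCN = 99°  [vertical angles at C]
4. ∠BCD = 81°  [linear pair at C on BN]
5. ∠DBN = 58°  [△BCD]

∠DBN = 58°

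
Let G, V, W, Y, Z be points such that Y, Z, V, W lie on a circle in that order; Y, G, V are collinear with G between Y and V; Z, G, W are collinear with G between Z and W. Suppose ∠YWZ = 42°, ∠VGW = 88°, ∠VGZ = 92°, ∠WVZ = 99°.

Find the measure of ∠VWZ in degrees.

∠VWZ = 35°

1. ∠YVZ = 42°  [same arc YZ]
2. ∠VZW = 46°  [△ZGV]
3. ∠VWZ = 35°  [△ZVW]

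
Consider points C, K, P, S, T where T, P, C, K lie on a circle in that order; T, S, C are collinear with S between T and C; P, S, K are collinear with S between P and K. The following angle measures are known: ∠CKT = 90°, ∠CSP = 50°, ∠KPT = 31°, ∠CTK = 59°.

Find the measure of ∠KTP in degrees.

∠KTP = 78°

1. ∠KST = 50°  [vertical angles at S]
2. ∠PKT = 71°  [△TSK]
3. ∠KTP = 78°  [△TPK]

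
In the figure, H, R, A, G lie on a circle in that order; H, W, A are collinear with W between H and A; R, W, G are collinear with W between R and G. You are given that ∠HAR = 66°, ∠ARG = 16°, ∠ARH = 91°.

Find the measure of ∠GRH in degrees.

1. ∠AHR = 23°  [△HRA]
2. ∠AWR = 98°  [△RWA]
3. ∠HWR = 82°  [linear pair at W on HA]
4. ∠GRH = 75°  [△HWR]

∠GRH = 75°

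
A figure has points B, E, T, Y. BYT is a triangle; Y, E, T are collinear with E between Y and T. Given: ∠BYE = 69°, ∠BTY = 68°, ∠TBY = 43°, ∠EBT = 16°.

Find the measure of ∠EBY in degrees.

1. ∠BTE = 68°  [E on ray TY]
2. ∠BET = 96°  [△BET]
3. ∠BEY = 84°  [linear pair at E on YT]
4. ∠EBY = 27°  [△BYE]

∠EBY = 27°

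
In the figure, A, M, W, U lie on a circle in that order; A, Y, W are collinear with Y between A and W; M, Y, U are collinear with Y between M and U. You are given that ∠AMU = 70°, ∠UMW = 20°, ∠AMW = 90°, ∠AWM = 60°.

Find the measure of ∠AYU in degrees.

∠AYU = 100°

1. ∠UAW = 20°  [same arc WU]
2. ∠AUM = 60°  [same arc AM]
3. ∠AYU = 100°  [△AYU]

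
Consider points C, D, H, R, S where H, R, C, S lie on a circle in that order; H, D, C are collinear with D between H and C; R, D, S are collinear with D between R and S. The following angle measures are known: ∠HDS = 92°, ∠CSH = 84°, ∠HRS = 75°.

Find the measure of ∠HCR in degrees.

1. ∠CDR = 92°  [vertical angles at D]
2. ∠CRH = 96°  [cyclic HRCS, opposite ∠R+∠S]
3. ∠HDR = 88°  [linear pair at D on HC]
4. ∠CHR = 17°  [△HDR]
5. ∠HCR = 67°  [△HRC]

∠HCR = 67°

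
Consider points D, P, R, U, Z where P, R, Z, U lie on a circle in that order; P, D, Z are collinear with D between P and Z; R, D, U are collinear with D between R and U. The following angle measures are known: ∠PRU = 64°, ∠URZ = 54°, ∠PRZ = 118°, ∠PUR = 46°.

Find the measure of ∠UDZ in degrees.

1. ∠UPZ = 54°  [same arc ZU]
2. ∠PDU = 80°  [△PDU]
3. ∠UDZ = 100°  [linear pair at D on PZ]

∠UDZ = 100°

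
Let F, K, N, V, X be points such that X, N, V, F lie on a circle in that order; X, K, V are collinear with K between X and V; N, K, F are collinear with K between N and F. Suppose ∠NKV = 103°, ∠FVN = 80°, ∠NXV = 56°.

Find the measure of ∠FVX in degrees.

1. ∠FKX = 103°  [vertical angles at K]
2. ∠NFV = 56°  [same arc NV]
3. ∠FKV = 77°  [linear pair at K on XV]
4. ∠FVX = 47°  [△VKF]

∠FVX = 47°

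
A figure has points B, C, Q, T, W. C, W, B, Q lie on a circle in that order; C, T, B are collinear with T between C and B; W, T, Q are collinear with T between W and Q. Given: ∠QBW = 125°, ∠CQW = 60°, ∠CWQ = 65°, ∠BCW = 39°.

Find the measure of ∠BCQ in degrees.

1. ∠BQW = 39°  [same arc WB]
2. ∠BWQ = 16°  [△WBQ]
3. ∠BCQ = 16°  [same arc BQ]

∠BCQ = 16°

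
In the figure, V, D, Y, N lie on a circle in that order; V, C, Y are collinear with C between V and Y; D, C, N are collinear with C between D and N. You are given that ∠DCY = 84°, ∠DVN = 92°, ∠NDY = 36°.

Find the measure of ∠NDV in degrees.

1. ∠NCV = 84°  [vertical angles at C]
2. ∠NVY = 36°  [same arc YN]
3. ∠DNV = 60°  [△VCN]
4. ∠NDV = 28°  [△VDN]

∠NDV = 28°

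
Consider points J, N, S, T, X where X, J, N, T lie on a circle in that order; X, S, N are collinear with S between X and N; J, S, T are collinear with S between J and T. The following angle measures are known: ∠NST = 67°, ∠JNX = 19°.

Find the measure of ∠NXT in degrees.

∠NXT = 48°

1. ∠TSX = 113°  [linear pair at S on XN]
2. ∠JTX = 19°  [same arc XJ]
3. ∠NXT = 48°  [△XST]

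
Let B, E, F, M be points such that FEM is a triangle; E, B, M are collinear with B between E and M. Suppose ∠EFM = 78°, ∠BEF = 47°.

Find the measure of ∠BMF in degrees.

∠BMF = 55°

1. ∠FEM = 47°  [B on ray EM]
2. ∠EMF = 55°  [△FEM]
3. ∠BMF = 55°  [B on ray ME]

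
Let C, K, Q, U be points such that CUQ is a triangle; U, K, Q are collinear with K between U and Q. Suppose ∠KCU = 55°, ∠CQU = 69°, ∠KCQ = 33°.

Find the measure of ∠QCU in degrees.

∠QCU = 88°

1. ∠CQK = 69°  [K on ray QU]
2. ∠CKQ = 78°  [△CKQ]
3. ∠CKU = 102°  [linear pair at K on UQ]
4. ∠CUK = 23°  [△CUK]
5. ∠CUQ = 23°  [K on ray UQ]
6. ∠QCU = 88°  [△CUQ]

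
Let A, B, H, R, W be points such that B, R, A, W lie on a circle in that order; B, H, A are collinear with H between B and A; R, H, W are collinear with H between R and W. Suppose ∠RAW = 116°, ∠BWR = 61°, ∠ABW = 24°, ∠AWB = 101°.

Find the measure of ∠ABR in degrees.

∠ABR = 40°

1. ∠BAR = 61°  [same arc BR]
2. ∠ARB = 79°  [cyclic BRAW, opposite ∠R+∠W]
3. ∠ABR = 40°  [△BRA]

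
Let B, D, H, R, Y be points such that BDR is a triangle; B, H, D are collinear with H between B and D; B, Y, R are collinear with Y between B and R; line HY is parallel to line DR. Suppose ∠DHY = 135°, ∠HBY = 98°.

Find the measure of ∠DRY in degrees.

1. ∠BHY = 45°  [linear pair at H on BD]
2. ∠BYH = 37°  [△BHY]
3. ∠HYR = 143°  [linear pair at Y on BR]
4. ∠DRY = 37°  [HY∥DR, co-interior at R–Y]

∠DRY = 37°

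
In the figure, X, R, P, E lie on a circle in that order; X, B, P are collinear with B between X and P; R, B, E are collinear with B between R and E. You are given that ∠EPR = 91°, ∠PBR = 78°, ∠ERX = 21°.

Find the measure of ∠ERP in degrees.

1. ∠EXR = 89°  [cyclic XRPE, opposite ∠X+∠P]
2. ∠EBX = 78°  [vertical angles at B]
3. ∠REX = 70°  [△XRE]
4. ∠EXP = 32°  [△XBE]
5. ∠ERP = 32°  [same arc PE]

∠ERP = 32°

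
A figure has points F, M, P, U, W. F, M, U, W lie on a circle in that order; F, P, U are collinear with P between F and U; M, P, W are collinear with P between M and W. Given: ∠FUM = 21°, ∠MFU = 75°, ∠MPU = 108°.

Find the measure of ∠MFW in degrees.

∠MFW = 126°

1. ∠UMW = 51°  [△MPU]
2. ∠MWU = 75°  [same arc MU]
3. ∠MUW = 54°  [△MUW]
4. ∠MFW = 126°  [cyclic FMUW, opposite ∠F+∠U]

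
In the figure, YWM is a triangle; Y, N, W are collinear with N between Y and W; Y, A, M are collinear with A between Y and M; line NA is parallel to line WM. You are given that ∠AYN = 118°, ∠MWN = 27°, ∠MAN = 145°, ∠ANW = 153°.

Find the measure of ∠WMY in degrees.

∠WMY = 35°

1. ∠MYW = 118°  [N on YW, A on YM]
2. ∠MWY = 27°  [N on ray WY]
3. ∠WMY = 35°  [△YWM]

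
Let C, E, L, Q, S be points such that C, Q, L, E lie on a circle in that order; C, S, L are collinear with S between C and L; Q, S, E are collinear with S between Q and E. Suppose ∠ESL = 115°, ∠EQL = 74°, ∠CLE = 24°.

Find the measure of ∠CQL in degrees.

1. ∠ECL = 74°  [same arc LE]
2. ∠CEL = 82°  [△CLE]
3. ∠CQL = 98°  [cyclic CQLE, opposite ∠Q+∠E]

∠CQL = 98°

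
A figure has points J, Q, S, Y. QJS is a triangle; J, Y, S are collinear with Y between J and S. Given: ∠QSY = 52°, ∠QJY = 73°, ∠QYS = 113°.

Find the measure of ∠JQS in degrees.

1. ∠JSQ = 52°  [Y on ray SJ]
2. ∠QJS = 73°  [Y on ray JS]
3. ∠JQS = 55°  [△QJS]

∠JQS = 55°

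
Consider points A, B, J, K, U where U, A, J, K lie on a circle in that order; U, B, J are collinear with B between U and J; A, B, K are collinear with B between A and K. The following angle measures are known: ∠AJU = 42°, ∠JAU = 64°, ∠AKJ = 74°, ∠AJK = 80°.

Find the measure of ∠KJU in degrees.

1. ∠AKU = 42°  [same arc UA]
2. ∠AUK = 100°  [cyclic UAJK, opposite ∠U+∠J]
3. ∠KAU = 38°  [△UAK]
4. ∠KJU = 38°  [same arc UK]

∠KJU = 38°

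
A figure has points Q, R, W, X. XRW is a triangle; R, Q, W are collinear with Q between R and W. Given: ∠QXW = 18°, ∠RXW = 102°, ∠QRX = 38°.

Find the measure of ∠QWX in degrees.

1. ∠WRX = 38°  [Q on ray RW]
2. ∠RWX = 40°  [△XRW]
3. ∠QWX = 40°  [Q on ray WR]

∠QWX = 40°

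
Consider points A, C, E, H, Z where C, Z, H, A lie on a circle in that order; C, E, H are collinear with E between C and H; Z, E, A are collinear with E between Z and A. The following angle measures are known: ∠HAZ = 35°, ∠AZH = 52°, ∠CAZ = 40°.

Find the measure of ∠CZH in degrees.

1. ∠HCZ = 35°  [same arc ZH]
2. ∠CHZ = 40°  [same arc CZ]
3. ∠CZH = 105°  [△CZH]

∠CZH = 105°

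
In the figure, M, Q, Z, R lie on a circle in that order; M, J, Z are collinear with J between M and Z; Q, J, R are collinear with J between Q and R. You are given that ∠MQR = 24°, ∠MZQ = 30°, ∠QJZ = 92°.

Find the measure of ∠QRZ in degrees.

∠QRZ = 68°

1. ∠MZR = 24°  [same arc MR]
2. ∠MJR = 92°  [vertical angles at J]
3. ∠RJZ = 88°  [linear pair at J on MZ]
4. ∠QRZ = 68°  [△ZJR]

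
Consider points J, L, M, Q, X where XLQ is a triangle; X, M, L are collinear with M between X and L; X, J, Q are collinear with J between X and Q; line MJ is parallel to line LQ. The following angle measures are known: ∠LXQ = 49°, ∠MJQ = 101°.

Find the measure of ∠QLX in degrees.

∠QLX = 52°

1. ∠JXM = 49°  [M on XL, J on XQ]
2. ∠MJX = 79°  [linear pair at J on XQ]
3. ∠JMX = 52°  [△XMJ]
4. ∠QLX = 52°  [MJ∥LQ, corresponding at M]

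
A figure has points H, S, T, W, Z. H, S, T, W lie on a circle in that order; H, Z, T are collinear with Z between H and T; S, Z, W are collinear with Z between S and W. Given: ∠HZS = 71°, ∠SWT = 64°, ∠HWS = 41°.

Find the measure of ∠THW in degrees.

1. ∠TZW = 71°  [vertical angles at Z]
2. ∠HZW = 109°  [linear pair at Z on HT]
3. ∠THW = 30°  [△HZW]

∠THW = 30°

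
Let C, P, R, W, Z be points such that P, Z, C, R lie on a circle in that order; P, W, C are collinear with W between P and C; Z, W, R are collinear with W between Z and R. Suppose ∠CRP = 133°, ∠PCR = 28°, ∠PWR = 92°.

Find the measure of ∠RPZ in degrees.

∠RPZ = 83°

1. ∠CPR = 19°  [△PCR]
2. ∠PZR = 28°  [same arc PR]
3. ∠PRZ = 69°  [△PWR]
4. ∠RPZ = 83°  [△PZR]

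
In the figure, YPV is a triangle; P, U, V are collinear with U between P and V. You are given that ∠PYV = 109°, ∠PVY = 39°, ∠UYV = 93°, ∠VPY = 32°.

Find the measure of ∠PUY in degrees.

∠PUY = 132°

1. ∠UVY = 39°  [U on ray VP]
2. ∠VUY = 48°  [△YUV]
3. ∠PUY = 132°  [linear pair at U on PV]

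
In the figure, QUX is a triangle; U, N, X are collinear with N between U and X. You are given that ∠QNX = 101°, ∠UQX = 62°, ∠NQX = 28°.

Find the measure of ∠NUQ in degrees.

∠NUQ = 67°

1. ∠NXQ = 51°  [△QNX]
2. ∠QXU = 51°  [N on ray XU]
3. ∠QUX = 67°  [△QUX]
4. ∠NUQ = 67°  [N on ray UX]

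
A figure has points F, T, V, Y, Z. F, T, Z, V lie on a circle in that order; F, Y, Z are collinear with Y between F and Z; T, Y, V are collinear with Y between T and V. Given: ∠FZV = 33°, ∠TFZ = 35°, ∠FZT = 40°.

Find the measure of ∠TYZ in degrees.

∠TYZ = 68°

1. ∠FTV = 33°  [same arc FV]
2. ∠FYT = 112°  [△FYT]
3. ∠TYZ = 68°  [linear pair at Y on FZ]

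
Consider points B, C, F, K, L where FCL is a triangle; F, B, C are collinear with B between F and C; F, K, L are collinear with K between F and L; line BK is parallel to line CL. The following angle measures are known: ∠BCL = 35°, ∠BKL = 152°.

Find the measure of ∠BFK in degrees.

1. ∠FCL = 35°  [B on ray CF]
2. ∠BKF = 28°  [linear pair at K on FL]
3. ∠FBK = 35°  [BK∥CL, corresponding at B]
4. ∠BFK = 117°  [△FBK]

∠BFK = 117°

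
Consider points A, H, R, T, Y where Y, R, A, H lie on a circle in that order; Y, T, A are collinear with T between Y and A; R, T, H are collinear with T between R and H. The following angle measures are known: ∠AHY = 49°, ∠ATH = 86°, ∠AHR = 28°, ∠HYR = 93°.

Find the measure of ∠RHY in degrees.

1. ∠ARY = 131°  [cyclic YRAH, opposite ∠R+∠H]
2. ∠AYR = 28°  [same arc RA]
3. ∠RAY = 21°  [△YRA]
4. ∠RHY = 21°  [same arc YR]

∠RHY = 21°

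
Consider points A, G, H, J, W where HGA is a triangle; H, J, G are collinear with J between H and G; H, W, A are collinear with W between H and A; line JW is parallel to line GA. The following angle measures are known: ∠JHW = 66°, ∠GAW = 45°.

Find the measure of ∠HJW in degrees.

1. ∠AHG = 66°  [J on HG, W on HA]
2. ∠GAH = 45°  [W on ray AH]
3. ∠AGH = 69°  [△HGA]
4. ∠HJW = 69°  [JW∥GA, corresponding at J]

∠HJW = 69°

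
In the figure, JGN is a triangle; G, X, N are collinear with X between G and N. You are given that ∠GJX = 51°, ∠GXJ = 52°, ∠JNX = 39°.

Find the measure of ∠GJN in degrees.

∠GJN = 64°

1. ∠JGX = 77°  [△JGX]
2. ∠GNJ = 39°  [X on ray NG]
3. ∠JGN = 77°  [X on ray GN]
4. ∠GJN = 64°  [△JGN]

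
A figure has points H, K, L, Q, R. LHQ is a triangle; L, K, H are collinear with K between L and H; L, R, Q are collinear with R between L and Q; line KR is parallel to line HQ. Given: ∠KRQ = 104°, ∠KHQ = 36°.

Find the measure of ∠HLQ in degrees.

1. ∠KRL = 76°  [linear pair at R on LQ]
2. ∠LHQ = 36°  [K on ray HL]
3. ∠HQL = 76°  [KR∥HQ, corresponding at R]
4. ∠HLQ = 68°  [△LHQ]

∠HLQ = 68°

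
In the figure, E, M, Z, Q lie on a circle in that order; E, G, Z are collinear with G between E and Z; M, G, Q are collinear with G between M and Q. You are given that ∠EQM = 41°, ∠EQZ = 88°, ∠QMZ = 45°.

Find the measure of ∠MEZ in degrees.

1. ∠EZM = 41°  [same arc EM]
2. ∠EMZ = 92°  [cyclic EMZQ, opposite ∠M+∠Q]
3. ∠MEZ = 47°  [△EMZ]

∠MEZ = 47°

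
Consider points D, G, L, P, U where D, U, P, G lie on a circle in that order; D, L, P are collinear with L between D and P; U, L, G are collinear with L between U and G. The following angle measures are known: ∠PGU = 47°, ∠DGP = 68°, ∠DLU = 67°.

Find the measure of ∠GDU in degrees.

1. ∠PDU = 47°  [same arc UP]
2. ∠DUP = 112°  [cyclic DUPG, opposite ∠U+∠G]
3. ∠DUG = 66°  [△DLU]
4. ∠DPU = 21°  [△DUP]
5. ∠DGU = 21°  [same arc DU]
6. ∠GDU = 93°  [△DUG]

∠GDU = 93°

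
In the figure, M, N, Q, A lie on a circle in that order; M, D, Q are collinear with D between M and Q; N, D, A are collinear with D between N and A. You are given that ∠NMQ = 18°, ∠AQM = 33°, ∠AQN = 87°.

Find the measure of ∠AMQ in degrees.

∠AMQ = 75°

1. ∠NAQ = 18°  [same arc NQ]
2. ∠ANQ = 75°  [△NQA]
3. ∠AMQ = 75°  [same arc QA]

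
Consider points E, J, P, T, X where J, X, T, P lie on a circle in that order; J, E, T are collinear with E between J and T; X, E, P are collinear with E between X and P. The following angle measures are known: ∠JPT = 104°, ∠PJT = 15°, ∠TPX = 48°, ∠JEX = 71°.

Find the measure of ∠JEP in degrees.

1. ∠JTP = 61°  [△JTP]
2. ∠PET = 71°  [△TEP]
3. ∠JEP = 109°  [linear pair at E on JT]

∠JEP = 109°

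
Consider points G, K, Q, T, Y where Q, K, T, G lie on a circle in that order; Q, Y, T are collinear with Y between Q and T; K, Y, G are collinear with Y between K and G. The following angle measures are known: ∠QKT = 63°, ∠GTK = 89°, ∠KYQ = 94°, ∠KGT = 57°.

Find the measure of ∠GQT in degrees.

1. ∠QGT = 117°  [cyclic QKTG, opposite ∠K+∠G]
2. ∠GYT = 94°  [vertical angles at Y]
3. ∠GTQ = 29°  [△TYG]
4. ∠GQT = 34°  [△QTG]

∠GQT = 34°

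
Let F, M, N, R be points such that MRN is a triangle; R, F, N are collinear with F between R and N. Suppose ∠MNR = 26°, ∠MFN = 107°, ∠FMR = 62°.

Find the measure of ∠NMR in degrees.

∠NMR = 109°

1. ∠MFR = 73°  [linear pair at F on RN]
2. ∠FRM = 45°  [△MRF]
3. ∠MRN = 45°  [F on ray RN]
4. ∠NMR = 109°  [△MRN]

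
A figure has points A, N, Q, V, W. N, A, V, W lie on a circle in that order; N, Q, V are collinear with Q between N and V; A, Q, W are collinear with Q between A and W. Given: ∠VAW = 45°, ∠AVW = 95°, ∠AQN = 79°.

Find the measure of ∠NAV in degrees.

∠NAV = 106°

1. ∠AWV = 40°  [△AVW]
2. ∠AQV = 101°  [linear pair at Q on NV]
3. ∠ANV = 40°  [same arc AV]
4. ∠AVN = 34°  [△AQV]
5. ∠NAV = 106°  [△NAV]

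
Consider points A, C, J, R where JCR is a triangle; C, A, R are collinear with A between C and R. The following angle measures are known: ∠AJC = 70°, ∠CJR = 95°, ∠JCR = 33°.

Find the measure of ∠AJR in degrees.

∠AJR = 25°

1. ∠CRJ = 52°  [△JCR]
2. ∠ACJ = 33°  [A on ray CR]
3. ∠ARJ = 52°  [A on ray RC]
4. ∠CAJ = 77°  [△JCA]
5. ∠JAR = 103°  [linear pair at A on CR]
6. ∠AJR = 25°  [△JAR]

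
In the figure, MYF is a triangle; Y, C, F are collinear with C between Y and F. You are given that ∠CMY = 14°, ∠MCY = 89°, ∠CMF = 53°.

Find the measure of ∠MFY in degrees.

1. ∠FCM = 91°  [linear pair at C on YF]
2. ∠CFM = 36°  [△MCF]
3. ∠MFY = 36°  [C on ray FY]

∠MFY = 36°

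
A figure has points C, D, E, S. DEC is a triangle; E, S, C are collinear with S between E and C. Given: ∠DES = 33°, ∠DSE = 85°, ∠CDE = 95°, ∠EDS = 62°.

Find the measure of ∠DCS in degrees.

1. ∠CED = 33°  [S on ray EC]
2. ∠DCE = 52°  [△DEC]
3. ∠DCS = 52°  [S on ray CE]

∠DCS = 52°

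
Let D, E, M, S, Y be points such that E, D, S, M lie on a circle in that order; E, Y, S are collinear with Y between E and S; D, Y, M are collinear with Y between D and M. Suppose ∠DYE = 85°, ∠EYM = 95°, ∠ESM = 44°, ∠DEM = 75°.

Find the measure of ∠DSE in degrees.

1. ∠EDM = 44°  [same arc EM]
2. ∠DME = 61°  [△EDM]
3. ∠DSE = 61°  [same arc ED]

∠DSE = 61°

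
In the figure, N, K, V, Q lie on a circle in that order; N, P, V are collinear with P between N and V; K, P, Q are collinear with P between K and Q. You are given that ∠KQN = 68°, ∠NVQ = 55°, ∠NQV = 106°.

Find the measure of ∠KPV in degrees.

1. ∠KVN = 68°  [same arc NK]
2. ∠NKQ = 55°  [same arc NQ]
3. ∠NKV = 74°  [cyclic NKVQ, opposite ∠K+∠Q]
4. ∠KNV = 38°  [△NKV]
5. ∠KPN = 87°  [△NPK]
6. ∠KPV = 93°  [linear pair at P on NV]

∠KPV = 93°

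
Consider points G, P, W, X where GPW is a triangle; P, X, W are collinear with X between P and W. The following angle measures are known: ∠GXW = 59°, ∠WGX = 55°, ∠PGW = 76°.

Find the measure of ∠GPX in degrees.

∠GPX = 38°

1. ∠GWX = 66°  [△GXW]
2. ∠GWP = 66°  [X on ray WP]
3. ∠GPW = 38°  [△GPW]
4. ∠GPX = 38°  [X on ray PW]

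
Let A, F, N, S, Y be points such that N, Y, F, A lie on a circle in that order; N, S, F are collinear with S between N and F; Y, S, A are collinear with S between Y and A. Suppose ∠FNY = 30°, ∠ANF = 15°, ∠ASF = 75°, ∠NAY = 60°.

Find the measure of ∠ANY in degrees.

∠ANY = 45°

1. ∠FAY = 30°  [same arc YF]
2. ∠AYF = 15°  [same arc FA]
3. ∠AFY = 135°  [△YFA]
4. ∠ANY = 45°  [cyclic NYFA, opposite ∠N+∠F]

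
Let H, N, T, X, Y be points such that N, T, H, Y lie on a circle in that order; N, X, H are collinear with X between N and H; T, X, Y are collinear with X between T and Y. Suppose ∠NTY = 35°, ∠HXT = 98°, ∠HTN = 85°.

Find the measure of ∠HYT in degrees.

∠HYT = 63°

1. ∠NHY = 35°  [same arc NY]
2. ∠NXY = 98°  [vertical angles at X]
3. ∠HXY = 82°  [linear pair at X on NH]
4. ∠HYT = 63°  [△HXY]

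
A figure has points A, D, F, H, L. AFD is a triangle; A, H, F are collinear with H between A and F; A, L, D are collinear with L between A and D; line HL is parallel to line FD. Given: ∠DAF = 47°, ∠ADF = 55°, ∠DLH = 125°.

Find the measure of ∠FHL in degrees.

∠FHL = 102°

1. ∠AFD = 78°  [△AFD]
2. ∠AHL = 78°  [HL∥FD, corresponding at H]
3. ∠FHL = 102°  [linear pair at H on AF]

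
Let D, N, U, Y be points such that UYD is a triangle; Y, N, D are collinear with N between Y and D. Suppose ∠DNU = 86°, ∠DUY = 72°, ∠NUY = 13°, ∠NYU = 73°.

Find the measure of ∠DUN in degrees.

∠DUN = 59°

1. ∠DYU = 73°  [N on ray YD]
2. ∠UDY = 35°  [△UYD]
3. ∠NDU = 35°  [N on ray DY]
4. ∠DUN = 59°  [△UND]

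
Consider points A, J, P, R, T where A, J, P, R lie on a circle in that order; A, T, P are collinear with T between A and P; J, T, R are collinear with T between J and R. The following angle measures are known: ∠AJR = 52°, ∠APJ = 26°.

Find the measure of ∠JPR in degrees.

∠JPR = 78°

1. ∠ARJ = 26°  [same arc AJ]
2. ∠JAR = 102°  [△AJR]
3. ∠JPR = 78°  [cyclic AJPR, opposite ∠A+∠P]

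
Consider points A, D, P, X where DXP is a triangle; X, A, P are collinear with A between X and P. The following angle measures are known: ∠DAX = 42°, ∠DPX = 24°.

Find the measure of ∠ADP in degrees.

1. ∠DAP = 138°  [linear pair at A on XP]
2. ∠APD = 24°  [A on ray PX]
3. ∠ADP = 18°  [△DAP]

∠ADP = 18°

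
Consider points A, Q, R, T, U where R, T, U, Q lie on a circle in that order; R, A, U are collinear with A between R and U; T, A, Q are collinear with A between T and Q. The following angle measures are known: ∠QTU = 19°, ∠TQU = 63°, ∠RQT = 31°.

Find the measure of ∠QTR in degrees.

1. ∠QUT = 98°  [△TUQ]
2. ∠QRT = 82°  [cyclic RTUQ, opposite ∠R+∠U]
3. ∠QTR = 67°  [△RTQ]

∠QTR = 67°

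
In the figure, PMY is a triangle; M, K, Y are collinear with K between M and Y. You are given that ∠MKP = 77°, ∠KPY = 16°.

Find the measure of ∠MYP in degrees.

1. ∠PKY = 103°  [linear pair at K on MY]
2. ∠KYP = 61°  [△PKY]
3. ∠MYP = 61°  [K on ray YM]

∠MYP = 61°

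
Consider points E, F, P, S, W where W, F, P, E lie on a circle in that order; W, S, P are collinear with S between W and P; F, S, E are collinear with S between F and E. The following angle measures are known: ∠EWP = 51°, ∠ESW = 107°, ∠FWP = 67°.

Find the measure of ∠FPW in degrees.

∠FPW = 22°

1. ∠EFP = 51°  [same arc PE]
2. ∠FSP = 107°  [vertical angles at S]
3. ∠FPW = 22°  [△FSP]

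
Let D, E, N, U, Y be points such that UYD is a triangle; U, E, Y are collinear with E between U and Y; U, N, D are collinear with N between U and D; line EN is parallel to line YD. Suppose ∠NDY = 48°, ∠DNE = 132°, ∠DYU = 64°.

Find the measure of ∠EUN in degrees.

1. ∠ENU = 48°  [linear pair at N on UD]
2. ∠NEU = 64°  [EN∥YD, corresponding at E]
3. ∠EUN = 68°  [△UEN]

∠EUN = 68°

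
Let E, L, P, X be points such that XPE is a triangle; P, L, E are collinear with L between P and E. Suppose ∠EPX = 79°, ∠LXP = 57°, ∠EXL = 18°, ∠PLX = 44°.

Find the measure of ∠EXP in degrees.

1. ∠ELX = 136°  [linear pair at L on PE]
2. ∠LEX = 26°  [△XLE]
3. ∠PEX = 26°  [L on ray EP]
4. ∠EXP = 75°  [△XPE]

∠EXP = 75°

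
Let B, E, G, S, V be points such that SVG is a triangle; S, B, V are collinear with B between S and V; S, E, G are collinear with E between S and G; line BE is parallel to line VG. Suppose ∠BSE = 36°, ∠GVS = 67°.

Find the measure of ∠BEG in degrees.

1. ∠GSV = 36°  [B on SV, E on SG]
2. ∠SGV = 77°  [△SVG]
3. ∠BES = 77°  [BE∥VG, corresponding at E]
4. ∠BEG = 103°  [linear pair at E on SG]

∠BEG = 103°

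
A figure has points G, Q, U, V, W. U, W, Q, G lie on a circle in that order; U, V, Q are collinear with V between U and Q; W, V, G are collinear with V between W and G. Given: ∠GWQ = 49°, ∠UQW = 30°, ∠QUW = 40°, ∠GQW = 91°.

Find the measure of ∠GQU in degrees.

1. ∠UGW = 30°  [same arc UW]
2. ∠GUW = 89°  [cyclic UWQG, opposite ∠U+∠Q]
3. ∠GWU = 61°  [△UWG]
4. ∠GQU = 61°  [same arc UG]

∠GQU = 61°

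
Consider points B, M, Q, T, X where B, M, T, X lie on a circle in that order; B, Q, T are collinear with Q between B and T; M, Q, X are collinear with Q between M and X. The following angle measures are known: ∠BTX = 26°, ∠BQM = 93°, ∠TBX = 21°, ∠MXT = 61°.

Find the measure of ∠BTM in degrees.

1. ∠MQT = 87°  [linear pair at Q on BT]
2. ∠TMX = 21°  [same arc TX]
3. ∠BTM = 72°  [△MQT]

∠BTM = 72°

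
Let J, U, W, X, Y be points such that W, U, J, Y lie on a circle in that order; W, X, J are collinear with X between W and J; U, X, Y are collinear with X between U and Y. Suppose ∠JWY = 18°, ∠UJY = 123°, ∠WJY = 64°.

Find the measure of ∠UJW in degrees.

∠UJW = 59°

1. ∠JUY = 18°  [same arc JY]
2. ∠JYW = 98°  [△WJY]
3. ∠JYU = 39°  [△UJY]
4. ∠JUW = 82°  [cyclic WUJY, opposite ∠U+∠Y]
5. ∠JWU = 39°  [same arc UJ]
6. ∠UJW = 59°  [△WUJ]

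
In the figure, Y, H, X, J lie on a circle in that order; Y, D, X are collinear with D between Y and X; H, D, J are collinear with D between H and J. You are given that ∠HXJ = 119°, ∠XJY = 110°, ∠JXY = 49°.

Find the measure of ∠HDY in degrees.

1. ∠HYJ = 61°  [cyclic YHXJ, opposite ∠Y+∠X]
2. ∠JYX = 21°  [△YXJ]
3. ∠JHY = 49°  [same arc YJ]
4. ∠HJY = 70°  [△YHJ]
5. ∠JHX = 21°  [same arc XJ]
6. ∠HXY = 70°  [same arc YH]
7. ∠HDX = 89°  [△HDX]
8. ∠HDY = 91°  [linear pair at D on YX]

∠HDY = 91°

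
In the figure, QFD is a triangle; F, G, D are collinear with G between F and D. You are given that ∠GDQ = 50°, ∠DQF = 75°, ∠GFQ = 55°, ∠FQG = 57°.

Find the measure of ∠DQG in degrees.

∠DQG = 18°

1. ∠FGQ = 68°  [△QFG]
2. ∠DGQ = 112°  [linear pair at G on FD]
3. ∠DQG = 18°  [△QGD]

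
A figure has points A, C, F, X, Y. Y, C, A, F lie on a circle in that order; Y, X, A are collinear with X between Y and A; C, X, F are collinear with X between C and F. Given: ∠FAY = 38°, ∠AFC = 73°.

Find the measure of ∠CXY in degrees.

∠CXY = 69°

1. ∠FCY = 38°  [same arc YF]
2. ∠AYC = 73°  [same arc CA]
3. ∠CXY = 69°  [△YXC]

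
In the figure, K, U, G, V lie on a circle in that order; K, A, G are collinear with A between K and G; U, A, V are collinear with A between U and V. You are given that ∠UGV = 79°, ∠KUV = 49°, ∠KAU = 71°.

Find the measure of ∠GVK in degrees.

1. ∠UKV = 101°  [cyclic KUGV, opposite ∠K+∠G]
2. ∠KVU = 30°  [△KUV]
3. ∠GKU = 60°  [△KAU]
4. ∠KGU = 30°  [same arc KU]
5. ∠GUK = 90°  [△KUG]
6. ∠GVK = 90°  [cyclic KUGV, opposite ∠U+∠V]

∠GVK = 90°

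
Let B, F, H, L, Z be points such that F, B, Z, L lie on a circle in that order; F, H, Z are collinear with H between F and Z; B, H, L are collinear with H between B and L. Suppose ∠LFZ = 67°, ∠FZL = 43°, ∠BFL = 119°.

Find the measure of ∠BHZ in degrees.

1. ∠LBZ = 67°  [same arc ZL]
2. ∠FBL = 43°  [same arc FL]
3. ∠BLF = 18°  [△FBL]
4. ∠BZF = 18°  [same arc FB]
5. ∠BHZ = 95°  [△BHZ]

∠BHZ = 95°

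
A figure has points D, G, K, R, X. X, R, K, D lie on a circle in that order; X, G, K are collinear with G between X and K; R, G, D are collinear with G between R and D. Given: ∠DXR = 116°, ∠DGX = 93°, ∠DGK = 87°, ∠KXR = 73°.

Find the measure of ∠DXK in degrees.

∠DXK = 43°

1. ∠DKR = 64°  [cyclic XRKD, opposite ∠X+∠K]
2. ∠KDR = 73°  [same arc RK]
3. ∠DRK = 43°  [△RKD]
4. ∠DXK = 43°  [same arc KD]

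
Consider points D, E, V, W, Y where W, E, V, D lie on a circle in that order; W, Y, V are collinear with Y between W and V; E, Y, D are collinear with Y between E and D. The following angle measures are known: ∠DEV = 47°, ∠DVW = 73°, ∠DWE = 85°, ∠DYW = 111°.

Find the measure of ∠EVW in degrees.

∠EVW = 22°

1. ∠DEW = 73°  [same arc WD]
2. ∠EDW = 22°  [△WED]
3. ∠EVW = 22°  [same arc WE]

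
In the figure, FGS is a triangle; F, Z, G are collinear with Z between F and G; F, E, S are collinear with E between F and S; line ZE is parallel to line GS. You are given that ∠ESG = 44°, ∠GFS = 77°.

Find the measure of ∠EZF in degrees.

∠EZF = 59°

1. ∠FSG = 44°  [E on ray SF]
2. ∠FGS = 59°  [△FGS]
3. ∠EZF = 59°  [ZE∥GS, corresponding at Z]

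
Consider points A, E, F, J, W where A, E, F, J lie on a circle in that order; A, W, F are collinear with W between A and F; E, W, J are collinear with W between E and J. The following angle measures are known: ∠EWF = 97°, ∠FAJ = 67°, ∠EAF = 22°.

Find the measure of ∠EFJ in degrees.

∠EFJ = 91°

1. ∠FEJ = 67°  [same arc FJ]
2. ∠EJF = 22°  [same arc EF]
3. ∠EFJ = 91°  [△EFJ]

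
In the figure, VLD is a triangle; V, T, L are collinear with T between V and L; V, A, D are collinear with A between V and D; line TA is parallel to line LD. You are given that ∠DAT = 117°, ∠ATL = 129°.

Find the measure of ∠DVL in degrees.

1. ∠TAV = 63°  [linear pair at A on VD]
2. ∠ATV = 51°  [linear pair at T on VL]
3. ∠AVT = 66°  [△VTA]
4. ∠DVL = 66°  [T on VL, A on VD]

∠DVL = 66°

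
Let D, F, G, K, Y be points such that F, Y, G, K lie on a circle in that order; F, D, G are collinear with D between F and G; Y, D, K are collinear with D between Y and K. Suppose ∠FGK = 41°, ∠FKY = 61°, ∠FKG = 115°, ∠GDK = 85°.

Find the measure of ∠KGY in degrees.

1. ∠GFK = 24°  [△FGK]
2. ∠GKY = 54°  [△GDK]
3. ∠GYK = 24°  [same arc GK]
4. ∠KGY = 102°  [△YGK]

∠KGY = 102°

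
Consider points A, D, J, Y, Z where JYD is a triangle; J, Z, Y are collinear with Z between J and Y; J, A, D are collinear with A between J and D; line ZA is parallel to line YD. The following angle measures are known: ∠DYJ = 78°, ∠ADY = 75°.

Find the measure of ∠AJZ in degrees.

∠AJZ = 27°

1. ∠JDY = 75°  [A on ray DJ]
2. ∠DJY = 27°  [△JYD]
3. ∠AJZ = 27°  [Z on JY, A on JD]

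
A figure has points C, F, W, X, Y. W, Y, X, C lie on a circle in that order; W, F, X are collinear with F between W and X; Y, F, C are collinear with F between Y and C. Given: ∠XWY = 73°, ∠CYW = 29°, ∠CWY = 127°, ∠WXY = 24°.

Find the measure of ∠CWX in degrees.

∠CWX = 54°

1. ∠WYX = 83°  [△WYX]
2. ∠CXW = 29°  [same arc WC]
3. ∠WCX = 97°  [cyclic WYXC, opposite ∠Y+∠C]
4. ∠CWX = 54°  [△WXC]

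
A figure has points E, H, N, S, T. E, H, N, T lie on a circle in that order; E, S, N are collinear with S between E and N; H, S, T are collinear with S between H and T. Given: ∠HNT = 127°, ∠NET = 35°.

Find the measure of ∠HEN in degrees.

∠HEN = 18°

1. ∠NHT = 35°  [same arc NT]
2. ∠HTN = 18°  [△HNT]
3. ∠HEN = 18°  [same arc HN]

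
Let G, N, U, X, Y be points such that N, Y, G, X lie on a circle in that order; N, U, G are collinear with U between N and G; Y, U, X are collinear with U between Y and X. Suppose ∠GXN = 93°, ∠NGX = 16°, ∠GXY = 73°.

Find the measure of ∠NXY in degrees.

1. ∠GYN = 87°  [cyclic NYGX, opposite ∠Y+∠X]
2. ∠GNY = 73°  [same arc YG]
3. ∠NGY = 20°  [△NYG]
4. ∠NXY = 20°  [same arc NY]

∠NXY = 20°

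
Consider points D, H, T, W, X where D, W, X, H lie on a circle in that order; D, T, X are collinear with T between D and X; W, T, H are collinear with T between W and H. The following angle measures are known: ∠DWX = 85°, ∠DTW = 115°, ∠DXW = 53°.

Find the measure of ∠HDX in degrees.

∠HDX = 62°

1. ∠HTX = 115°  [vertical angles at T]
2. ∠DHW = 53°  [same arc DW]
3. ∠DTH = 65°  [linear pair at T on DX]
4. ∠HDX = 62°  [△DTH]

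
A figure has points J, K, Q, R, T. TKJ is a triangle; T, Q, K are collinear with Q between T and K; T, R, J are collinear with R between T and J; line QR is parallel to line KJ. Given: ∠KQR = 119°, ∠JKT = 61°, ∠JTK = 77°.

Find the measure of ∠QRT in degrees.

∠QRT = 42°

1. ∠RQT = 61°  [linear pair at Q on TK]
2. ∠QTR = 77°  [Q on TK, R on TJ]
3. ∠QRT = 42°  [△TQR]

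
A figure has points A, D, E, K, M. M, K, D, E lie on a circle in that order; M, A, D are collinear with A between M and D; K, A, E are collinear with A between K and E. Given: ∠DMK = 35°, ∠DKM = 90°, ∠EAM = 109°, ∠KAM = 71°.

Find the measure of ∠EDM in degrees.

∠EDM = 74°

1. ∠DEK = 35°  [same arc KD]
2. ∠DAE = 71°  [linear pair at A on MD]
3. ∠EDM = 74°  [△DAE]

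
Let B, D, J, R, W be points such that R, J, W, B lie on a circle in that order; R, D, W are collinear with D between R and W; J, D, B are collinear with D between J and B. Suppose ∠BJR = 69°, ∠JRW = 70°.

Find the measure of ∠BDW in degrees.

1. ∠BWR = 69°  [same arc RB]
2. ∠JBW = 70°  [same arc JW]
3. ∠BDW = 41°  [△WDB]

∠BDW = 41°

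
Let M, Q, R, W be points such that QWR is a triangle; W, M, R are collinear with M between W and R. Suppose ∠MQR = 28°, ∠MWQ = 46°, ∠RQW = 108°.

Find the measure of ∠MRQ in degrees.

∠MRQ = 26°

1. ∠QWR = 46°  [M on ray WR]
2. ∠QRW = 26°  [△QWR]
3. ∠MRQ = 26°  [M on ray RW]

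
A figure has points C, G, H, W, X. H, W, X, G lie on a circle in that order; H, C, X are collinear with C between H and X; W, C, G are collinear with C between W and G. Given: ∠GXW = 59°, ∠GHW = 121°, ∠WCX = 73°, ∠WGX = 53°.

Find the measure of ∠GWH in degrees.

1. ∠HCW = 107°  [linear pair at C on HX]
2. ∠WHX = 53°  [same arc WX]
3. ∠GWH = 20°  [△HCW]

∠GWH = 20°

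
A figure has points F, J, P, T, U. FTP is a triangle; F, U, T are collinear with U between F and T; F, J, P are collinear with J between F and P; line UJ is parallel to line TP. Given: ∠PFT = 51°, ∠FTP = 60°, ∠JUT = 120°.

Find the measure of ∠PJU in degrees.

∠PJU = 111°

1. ∠FPT = 69°  [△FTP]
2. ∠FJU = 69°  [UJ∥TP, corresponding at J]
3. ∠PJU = 111°  [linear pair at J on FP]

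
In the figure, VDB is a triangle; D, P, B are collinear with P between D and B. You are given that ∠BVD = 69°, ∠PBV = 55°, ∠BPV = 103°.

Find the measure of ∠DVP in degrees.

∠DVP = 47°

1. ∠DBV = 55°  [P on ray BD]
2. ∠DPV = 77°  [linear pair at P on DB]
3. ∠BDV = 56°  [△VDB]
4. ∠PDV = 56°  [P on ray DB]
5. ∠DVP = 47°  [△VDP]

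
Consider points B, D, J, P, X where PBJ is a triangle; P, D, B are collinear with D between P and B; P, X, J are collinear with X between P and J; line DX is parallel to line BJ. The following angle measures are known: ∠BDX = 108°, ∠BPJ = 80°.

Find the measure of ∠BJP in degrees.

∠BJP = 28°

1. ∠PDX = 72°  [linear pair at D on PB]
2. ∠DPX = 80°  [D on PB, X on PJ]
3. ∠DXP = 28°  [△PDX]
4. ∠BJP = 28°  [DX∥BJ, corresponding at X]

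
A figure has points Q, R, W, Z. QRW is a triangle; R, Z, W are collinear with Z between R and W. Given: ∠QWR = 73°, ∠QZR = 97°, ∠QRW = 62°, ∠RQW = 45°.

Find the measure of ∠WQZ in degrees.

1. ∠QWZ = 73°  [Z on ray WR]
2. ∠QZW = 83°  [linear pair at Z on RW]
3. ∠WQZ = 24°  [△QZW]

∠WQZ = 24°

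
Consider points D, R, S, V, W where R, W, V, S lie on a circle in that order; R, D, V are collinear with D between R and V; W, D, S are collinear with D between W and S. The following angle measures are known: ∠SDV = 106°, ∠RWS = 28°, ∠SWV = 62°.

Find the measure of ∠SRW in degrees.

∠SRW = 108°

1. ∠RDS = 74°  [linear pair at D on RV]
2. ∠SRV = 62°  [same arc VS]
3. ∠RSW = 44°  [△RDS]
4. ∠SRW = 108°  [△RWS]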